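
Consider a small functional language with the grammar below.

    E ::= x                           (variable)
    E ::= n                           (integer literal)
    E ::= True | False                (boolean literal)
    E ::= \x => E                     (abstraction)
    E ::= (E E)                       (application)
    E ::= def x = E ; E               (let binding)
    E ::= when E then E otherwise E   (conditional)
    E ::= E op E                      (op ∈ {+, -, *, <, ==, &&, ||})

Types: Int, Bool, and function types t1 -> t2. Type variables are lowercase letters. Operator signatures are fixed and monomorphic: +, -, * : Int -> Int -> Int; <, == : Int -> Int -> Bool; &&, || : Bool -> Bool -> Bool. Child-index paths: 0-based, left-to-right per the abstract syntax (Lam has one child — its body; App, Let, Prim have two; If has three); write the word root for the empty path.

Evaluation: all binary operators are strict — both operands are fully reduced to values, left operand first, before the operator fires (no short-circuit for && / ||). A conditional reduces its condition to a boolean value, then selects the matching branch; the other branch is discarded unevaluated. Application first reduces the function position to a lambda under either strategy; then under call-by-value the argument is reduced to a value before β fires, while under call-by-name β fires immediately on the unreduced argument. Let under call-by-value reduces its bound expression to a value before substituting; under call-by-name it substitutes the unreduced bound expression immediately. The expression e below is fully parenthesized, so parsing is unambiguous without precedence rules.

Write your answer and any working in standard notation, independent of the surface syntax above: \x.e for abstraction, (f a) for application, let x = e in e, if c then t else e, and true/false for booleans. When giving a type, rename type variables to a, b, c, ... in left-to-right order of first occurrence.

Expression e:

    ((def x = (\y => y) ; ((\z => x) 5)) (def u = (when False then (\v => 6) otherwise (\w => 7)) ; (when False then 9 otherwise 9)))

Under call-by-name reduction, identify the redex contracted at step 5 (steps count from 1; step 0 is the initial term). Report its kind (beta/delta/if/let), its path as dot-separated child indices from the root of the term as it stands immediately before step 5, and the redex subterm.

Answer: if at root : (if false then 9 else 9)

Derivation:
step 0: ((let x = (\y.y) in ((\z.x) 5)) (let u = (if false then (\v.6) else (\w.7)) in (if false then 9 else 9)))
step 1: [let@0] (((\z.(\y.y)) 5) (let u = (if false then (\v.6) else (\w.7)) in (if false then 9 else 9)))
step 2: [beta@0] ((\y.y) (let u = (if false then (\v.6) else (\w.7)) in (if false then 9 else 9)))
step 3: [beta@root] (let u = (if false then (\v.6) else (\w.7)) in (if false then 9 else 9))
step 4: [let@root] (if false then 9 else 9)
step 5: [if@root] 9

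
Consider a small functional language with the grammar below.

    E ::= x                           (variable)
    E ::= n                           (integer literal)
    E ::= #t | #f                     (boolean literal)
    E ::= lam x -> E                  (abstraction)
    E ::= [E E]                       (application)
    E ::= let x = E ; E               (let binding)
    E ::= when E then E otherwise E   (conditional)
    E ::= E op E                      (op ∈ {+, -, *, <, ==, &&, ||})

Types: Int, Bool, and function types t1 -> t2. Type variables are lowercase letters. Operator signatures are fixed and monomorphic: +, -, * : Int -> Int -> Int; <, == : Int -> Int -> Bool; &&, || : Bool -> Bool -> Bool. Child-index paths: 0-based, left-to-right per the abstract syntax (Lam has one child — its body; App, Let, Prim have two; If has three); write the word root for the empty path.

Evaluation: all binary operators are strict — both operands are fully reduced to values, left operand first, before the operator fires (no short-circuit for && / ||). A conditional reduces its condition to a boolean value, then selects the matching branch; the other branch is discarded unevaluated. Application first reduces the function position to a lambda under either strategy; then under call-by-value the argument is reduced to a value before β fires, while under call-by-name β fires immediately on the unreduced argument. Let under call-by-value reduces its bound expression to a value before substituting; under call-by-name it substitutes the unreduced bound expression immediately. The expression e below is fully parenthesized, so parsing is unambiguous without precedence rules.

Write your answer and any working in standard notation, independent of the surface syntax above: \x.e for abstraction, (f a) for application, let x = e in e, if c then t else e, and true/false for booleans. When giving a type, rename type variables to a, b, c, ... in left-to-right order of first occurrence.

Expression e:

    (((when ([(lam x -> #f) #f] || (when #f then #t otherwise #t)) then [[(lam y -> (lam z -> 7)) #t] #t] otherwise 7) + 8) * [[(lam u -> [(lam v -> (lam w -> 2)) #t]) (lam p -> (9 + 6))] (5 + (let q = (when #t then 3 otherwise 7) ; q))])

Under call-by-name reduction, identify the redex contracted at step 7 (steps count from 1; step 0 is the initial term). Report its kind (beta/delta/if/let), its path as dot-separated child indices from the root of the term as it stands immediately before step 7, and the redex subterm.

Derivation:
step 0: (((if (((\x.false) false) || (if false then true else true)) then (((\y.(\z.7)) true) true) else 7) + 8) * (((\u.((\v.(\w.2)) true)) (\p.(9 + 6))) (5 + (let q = (if true then 3 else 7) in q))))
step 1: [beta@0.0.0.0] (((if (false || (if false then true else true)) then (((\y.(\z.7)) true) true) else 7) + 8) * (((\u.((\v.(\w.2)) true)) (\p.(9 + 6))) (5 + (let q = (if true then 3 else 7) in q))))
step 2: [if@0.0.0.1] (((if (false || true) then (((\y.(\z.7)) true) true) else 7) + 8) * (((\u.((\v.(\w.2)) true)) (\p.(9 + 6))) (5 + (let q = (if true then 3 else 7) in q))))
step 3: [delta@0.0.0] (((if true then (((\y.(\z.7)) true) true) else 7) + 8) * (((\u.((\v.(\w.2)) true)) (\p.(9 + 6))) (5 + (let q = (if true then 3 else 7) in q))))
step 4: [if@0.0] (((((\y.(\z.7)) true) true) + 8) * (((\u.((\v.(\w.2)) true)) (\p.(9 + 6))) (5 + (let q = (if true then 3 else 7) in q))))
step 5: [beta@0.0.0] ((((\z.7) true) + 8) * (((\u.((\v.(\w.2)) true)) (\p.(9 + 6))) (5 + (let q = (if true then 3 else 7) in q))))
step 6: [beta@0.0] ((7 + 8) * (((\u.((\v.(\w.2)) true)) (\p.(9 + 6))) (5 + (let q = (if true then 3 else 7) in q))))
step 7: [delta@0] (15 * (((\u.((\v.(\w.2)) true)) (\p.(9 + 6))) (5 + (let q = (if true then 3 else 7) in q))))

Answer: delta at 0 : (7 + 8)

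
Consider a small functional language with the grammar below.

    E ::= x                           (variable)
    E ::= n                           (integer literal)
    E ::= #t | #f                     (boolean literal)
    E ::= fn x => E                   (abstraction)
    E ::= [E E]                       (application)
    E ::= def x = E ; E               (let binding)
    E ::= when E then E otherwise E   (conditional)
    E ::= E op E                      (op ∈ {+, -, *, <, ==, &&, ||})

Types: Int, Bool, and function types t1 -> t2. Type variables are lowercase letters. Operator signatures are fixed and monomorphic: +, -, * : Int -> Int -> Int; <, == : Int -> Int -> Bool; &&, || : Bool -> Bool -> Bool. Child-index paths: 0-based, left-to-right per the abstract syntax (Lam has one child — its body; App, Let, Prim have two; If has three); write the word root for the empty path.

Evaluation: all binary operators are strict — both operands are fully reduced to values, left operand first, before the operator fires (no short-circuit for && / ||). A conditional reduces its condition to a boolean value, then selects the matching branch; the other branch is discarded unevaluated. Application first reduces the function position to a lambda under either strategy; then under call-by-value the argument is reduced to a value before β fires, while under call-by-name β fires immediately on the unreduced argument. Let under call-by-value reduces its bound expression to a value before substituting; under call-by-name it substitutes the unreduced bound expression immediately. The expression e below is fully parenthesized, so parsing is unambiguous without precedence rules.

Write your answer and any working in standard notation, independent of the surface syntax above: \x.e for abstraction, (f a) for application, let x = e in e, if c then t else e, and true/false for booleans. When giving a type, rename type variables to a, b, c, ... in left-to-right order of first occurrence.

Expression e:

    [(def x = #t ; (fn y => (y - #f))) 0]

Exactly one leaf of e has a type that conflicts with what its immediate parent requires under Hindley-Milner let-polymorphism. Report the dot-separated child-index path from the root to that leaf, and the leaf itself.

Derivation:
let x : Bool
y : a
  unify a ~ Int
  unify Bool ~ Int
  FAIL: mismatch Bool ~ Int

Answer: 0.1.0.1 : false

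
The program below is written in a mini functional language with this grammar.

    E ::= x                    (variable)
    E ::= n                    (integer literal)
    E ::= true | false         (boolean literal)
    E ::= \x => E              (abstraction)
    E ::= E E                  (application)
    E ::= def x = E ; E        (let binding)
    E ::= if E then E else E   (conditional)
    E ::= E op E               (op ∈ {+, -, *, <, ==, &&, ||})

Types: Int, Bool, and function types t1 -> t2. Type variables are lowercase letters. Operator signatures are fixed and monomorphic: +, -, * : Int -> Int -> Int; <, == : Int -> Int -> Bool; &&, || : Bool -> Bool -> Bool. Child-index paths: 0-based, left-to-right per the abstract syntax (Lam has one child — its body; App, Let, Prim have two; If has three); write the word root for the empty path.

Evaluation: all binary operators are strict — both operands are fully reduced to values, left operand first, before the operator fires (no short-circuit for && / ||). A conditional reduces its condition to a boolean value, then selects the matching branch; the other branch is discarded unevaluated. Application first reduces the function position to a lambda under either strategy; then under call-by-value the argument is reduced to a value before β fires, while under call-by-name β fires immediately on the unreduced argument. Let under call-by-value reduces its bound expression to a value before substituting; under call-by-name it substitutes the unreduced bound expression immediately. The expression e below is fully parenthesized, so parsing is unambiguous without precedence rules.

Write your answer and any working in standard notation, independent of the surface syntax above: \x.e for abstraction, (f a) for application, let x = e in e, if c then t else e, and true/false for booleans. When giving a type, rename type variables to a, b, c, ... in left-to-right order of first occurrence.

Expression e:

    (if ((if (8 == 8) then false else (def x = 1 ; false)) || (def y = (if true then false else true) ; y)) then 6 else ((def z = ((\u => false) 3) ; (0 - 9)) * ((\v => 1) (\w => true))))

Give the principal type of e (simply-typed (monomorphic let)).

Answer: Int

Trace:
  unify Int ~ Int
  unify Int ~ Int
  unify Bool ~ Bool
let x : Int
  unify Bool ~ Bool
  unify Bool ~ Bool
  unify Bool ~ Bool
  unify Bool ~ Bool
let y : Bool
y : Bool
  unify Bool ~ Bool
  unify Bool ~ Bool
\u._ : a -> Bool
  unify a -> Bool ~ Int -> b
  unify a ~ Int
  unify Bool ~ b
_ _ : Bool
let z : Bool
  unify Int ~ Int
  unify Int ~ Int
  unify Int ~ Int
\v._ : c -> Int
\w._ : d -> Bool
  unify c -> Int ~ (d -> Bool) -> e
  unify c ~ d -> Bool
  unify Int ~ e
_ _ : Int
  unify Int ~ Int
  unify Int ~ Int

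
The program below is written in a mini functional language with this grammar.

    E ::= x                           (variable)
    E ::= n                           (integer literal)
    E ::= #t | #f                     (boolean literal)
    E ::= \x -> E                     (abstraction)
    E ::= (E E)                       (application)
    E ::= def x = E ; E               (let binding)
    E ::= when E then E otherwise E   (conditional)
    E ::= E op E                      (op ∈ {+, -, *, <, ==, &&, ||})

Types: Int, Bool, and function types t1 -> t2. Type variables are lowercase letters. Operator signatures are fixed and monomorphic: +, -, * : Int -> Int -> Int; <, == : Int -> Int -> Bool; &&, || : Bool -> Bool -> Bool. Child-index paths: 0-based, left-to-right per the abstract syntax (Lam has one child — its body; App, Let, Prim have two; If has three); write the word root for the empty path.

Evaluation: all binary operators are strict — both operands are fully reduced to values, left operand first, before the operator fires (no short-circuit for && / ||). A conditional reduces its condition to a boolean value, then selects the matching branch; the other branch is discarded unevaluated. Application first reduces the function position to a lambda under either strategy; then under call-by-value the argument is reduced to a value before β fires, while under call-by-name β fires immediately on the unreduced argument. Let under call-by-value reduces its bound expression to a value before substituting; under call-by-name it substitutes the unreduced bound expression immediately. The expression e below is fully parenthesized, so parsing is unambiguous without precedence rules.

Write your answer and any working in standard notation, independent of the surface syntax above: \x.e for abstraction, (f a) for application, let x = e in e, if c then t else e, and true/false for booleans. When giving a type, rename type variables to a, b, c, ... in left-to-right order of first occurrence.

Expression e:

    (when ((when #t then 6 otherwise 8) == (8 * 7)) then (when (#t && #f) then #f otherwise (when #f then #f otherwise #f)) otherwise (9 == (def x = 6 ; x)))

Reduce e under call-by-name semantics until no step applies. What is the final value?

Answer: false

Working:
step 0: (if ((if true then 6 else 8) == (8 * 7)) then (if (true && false) then false else (if false then false else false)) else (9 == (let x = 6 in x)))
step 1: [if@0.0] (if (6 == (8 * 7)) then (if (true && false) then false else (if false then false else false)) else (9 == (let x = 6 in x)))
step 2: [delta@0.1] (if (6 == 56) then (if (true && false) then false else (if false then false else false)) else (9 == (let x = 6 in x)))
step 3: [delta@0] (if false then (if (true && false) then false else (if false then false else false)) else (9 == (let x = 6 in x)))
step 4: [if@root] (9 == (let x = 6 in x))
step 5: [let@1] (9 == 6)
step 6: [delta@root] false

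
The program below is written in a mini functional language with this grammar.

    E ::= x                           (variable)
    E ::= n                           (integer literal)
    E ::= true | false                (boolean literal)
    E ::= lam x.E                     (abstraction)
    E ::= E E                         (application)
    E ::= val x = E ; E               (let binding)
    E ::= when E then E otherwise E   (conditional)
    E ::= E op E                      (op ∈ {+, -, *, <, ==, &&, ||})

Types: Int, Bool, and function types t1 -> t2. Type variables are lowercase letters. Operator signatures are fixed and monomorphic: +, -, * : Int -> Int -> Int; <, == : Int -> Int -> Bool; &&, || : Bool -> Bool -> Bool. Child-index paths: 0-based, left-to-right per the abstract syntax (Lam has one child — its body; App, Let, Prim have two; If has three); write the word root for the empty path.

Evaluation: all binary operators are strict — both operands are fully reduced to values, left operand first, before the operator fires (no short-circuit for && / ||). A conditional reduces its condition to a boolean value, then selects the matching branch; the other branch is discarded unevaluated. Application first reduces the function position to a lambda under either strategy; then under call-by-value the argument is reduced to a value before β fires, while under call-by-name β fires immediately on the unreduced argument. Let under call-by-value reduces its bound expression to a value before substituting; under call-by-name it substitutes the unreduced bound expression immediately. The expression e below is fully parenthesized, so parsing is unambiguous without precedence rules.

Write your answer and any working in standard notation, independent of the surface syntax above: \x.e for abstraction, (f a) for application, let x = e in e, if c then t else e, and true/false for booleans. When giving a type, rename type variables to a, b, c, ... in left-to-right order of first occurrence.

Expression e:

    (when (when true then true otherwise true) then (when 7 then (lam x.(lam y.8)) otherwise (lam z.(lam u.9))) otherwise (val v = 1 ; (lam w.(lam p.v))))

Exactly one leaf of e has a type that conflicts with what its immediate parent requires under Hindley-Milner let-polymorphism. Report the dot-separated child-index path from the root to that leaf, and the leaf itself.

Working:
  unify Bool ~ Bool
  unify Bool ~ Bool
  unify Bool ~ Bool
  unify Int ~ Bool
  FAIL: mismatch Int ~ Bool

Answer: 1.0 : 7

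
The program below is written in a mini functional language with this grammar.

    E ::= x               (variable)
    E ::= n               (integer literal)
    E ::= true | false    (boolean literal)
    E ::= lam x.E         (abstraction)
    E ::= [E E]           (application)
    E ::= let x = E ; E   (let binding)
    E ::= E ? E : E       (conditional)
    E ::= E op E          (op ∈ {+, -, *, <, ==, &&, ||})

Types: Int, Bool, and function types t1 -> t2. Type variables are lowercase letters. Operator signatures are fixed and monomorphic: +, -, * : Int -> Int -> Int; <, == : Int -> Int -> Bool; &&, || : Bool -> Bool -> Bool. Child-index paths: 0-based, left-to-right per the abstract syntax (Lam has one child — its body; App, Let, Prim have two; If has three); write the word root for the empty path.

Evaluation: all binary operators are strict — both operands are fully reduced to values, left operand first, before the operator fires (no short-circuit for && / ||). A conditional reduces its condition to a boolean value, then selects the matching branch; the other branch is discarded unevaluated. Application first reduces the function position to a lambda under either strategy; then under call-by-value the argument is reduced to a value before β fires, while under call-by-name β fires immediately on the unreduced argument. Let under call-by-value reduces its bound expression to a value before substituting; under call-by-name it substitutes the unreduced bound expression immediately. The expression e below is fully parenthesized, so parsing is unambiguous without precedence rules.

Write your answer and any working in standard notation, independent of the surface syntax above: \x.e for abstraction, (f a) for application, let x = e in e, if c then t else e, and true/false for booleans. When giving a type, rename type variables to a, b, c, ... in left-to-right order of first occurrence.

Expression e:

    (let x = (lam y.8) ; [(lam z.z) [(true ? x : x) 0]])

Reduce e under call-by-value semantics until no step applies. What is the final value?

Answer: 8

Derivation:
step 0: (let x = (\y.8) in ((\z.z) ((if true then x else x) 0)))
step 1: [let@root] ((\z.z) ((if true then (\y.8) else (\y.8)) 0))
step 2: [if@1.0] ((\z.z) ((\y.8) 0))
step 3: [beta@1] ((\z.z) 8)
step 4: [beta@root] 8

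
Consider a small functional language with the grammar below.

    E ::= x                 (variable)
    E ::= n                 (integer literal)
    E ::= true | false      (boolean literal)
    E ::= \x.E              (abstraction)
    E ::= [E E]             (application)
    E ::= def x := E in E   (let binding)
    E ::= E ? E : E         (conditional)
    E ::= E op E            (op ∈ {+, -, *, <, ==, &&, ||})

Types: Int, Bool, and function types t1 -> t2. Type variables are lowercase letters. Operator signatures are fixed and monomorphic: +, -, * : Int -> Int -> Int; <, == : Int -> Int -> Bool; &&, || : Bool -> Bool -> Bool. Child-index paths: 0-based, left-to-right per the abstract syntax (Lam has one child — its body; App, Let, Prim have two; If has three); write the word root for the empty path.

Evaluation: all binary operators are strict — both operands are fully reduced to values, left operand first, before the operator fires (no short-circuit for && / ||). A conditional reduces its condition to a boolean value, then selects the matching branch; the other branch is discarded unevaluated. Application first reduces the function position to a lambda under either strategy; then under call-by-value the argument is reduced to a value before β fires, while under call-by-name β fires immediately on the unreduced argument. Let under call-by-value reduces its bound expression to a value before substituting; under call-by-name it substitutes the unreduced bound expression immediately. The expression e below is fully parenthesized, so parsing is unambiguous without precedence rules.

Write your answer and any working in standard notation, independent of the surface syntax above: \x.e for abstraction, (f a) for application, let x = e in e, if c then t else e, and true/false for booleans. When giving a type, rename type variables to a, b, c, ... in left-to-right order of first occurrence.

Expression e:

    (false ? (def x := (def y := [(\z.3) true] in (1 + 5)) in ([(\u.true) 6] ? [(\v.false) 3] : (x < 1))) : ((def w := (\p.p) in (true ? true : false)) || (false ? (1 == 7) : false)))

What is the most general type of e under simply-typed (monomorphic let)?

Trace:
  unify Bool ~ Bool
\z._ : a -> Int
  unify a -> Int ~ Bool -> b
  unify a ~ Bool
  unify Int ~ b
_ _ : Int
let y : Int
  unify Int ~ Int
  unify Int ~ Int
let x : Int
\u._ : c -> Bool
  unify c -> Bool ~ Int -> d
  unify c ~ Int
  unify Bool ~ d
_ _ : Bool
  unify Bool ~ Bool
\v._ : e -> Bool
  unify e -> Bool ~ Int -> f
  unify e ~ Int
  unify Bool ~ f
_ _ : Bool
x : Int
  unify Int ~ Int
  unify Int ~ Int
  unify Bool ~ Bool
p : g
\p._ : g -> g
let w : g -> g
  unify Bool ~ Bool
  unify Bool ~ Bool
  unify Bool ~ Bool
  unify Bool ~ Bool
  unify Int ~ Int
  unify Int ~ Int
  unify Bool ~ Bool
  unify Bool ~ Bool
  unify Bool ~ Bool

Answer: Bool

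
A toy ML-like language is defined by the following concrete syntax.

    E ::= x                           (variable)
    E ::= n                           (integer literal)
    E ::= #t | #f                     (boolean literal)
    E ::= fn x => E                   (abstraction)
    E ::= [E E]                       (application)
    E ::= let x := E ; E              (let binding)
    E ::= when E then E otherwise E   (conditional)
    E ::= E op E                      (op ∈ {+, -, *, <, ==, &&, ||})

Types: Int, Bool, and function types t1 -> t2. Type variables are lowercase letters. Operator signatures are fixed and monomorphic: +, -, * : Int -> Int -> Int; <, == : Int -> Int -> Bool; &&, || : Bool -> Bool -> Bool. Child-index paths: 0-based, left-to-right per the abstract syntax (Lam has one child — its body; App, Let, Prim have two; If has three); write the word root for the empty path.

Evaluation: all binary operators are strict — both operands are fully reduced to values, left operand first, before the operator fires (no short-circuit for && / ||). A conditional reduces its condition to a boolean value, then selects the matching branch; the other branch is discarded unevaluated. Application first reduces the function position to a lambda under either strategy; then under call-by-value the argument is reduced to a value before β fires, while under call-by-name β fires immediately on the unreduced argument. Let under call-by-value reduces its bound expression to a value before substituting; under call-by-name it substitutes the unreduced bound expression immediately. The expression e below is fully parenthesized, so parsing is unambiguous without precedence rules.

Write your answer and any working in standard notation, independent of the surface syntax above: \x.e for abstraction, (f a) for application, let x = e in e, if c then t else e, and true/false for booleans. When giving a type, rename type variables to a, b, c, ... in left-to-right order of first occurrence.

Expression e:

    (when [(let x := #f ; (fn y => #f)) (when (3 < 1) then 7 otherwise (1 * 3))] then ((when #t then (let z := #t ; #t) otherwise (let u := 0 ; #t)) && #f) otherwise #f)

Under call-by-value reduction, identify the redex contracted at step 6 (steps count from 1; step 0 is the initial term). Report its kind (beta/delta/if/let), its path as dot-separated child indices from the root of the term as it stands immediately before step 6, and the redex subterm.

Working:
step 0: (if ((let x = false in (\y.false)) (if (3 < 1) then 7 else (1 * 3))) then ((if true then (let z = true in true) else (let u = 0 in true)) && false) else false)
step 1: [let@0.0] (if ((\y.false) (if (3 < 1) then 7 else (1 * 3))) then ((if true then (let z = true in true) else (let u = 0 in true)) && false) else false)
step 2: [delta@0.1.0] (if ((\y.false) (if false then 7 else (1 * 3))) then ((if true then (let z = true in true) else (let u = 0 in true)) && false) else false)
step 3: [if@0.1] (if ((\y.false) (1 * 3)) then ((if true then (let z = true in true) else (let u = 0 in true)) && false) else false)
step 4: [delta@0.1] (if ((\y.false) 3) then ((if true then (let z = true in true) else (let u = 0 in true)) && false) else false)
step 5: [beta@0] (if false then ((if true then (let z = true in true) else (let u = 0 in true)) && false) else false)
step 6: [if@root] false

Answer: if at root : (if false then ((if true then (let z = true in true) else (let u = 0 in true)) && false) else false)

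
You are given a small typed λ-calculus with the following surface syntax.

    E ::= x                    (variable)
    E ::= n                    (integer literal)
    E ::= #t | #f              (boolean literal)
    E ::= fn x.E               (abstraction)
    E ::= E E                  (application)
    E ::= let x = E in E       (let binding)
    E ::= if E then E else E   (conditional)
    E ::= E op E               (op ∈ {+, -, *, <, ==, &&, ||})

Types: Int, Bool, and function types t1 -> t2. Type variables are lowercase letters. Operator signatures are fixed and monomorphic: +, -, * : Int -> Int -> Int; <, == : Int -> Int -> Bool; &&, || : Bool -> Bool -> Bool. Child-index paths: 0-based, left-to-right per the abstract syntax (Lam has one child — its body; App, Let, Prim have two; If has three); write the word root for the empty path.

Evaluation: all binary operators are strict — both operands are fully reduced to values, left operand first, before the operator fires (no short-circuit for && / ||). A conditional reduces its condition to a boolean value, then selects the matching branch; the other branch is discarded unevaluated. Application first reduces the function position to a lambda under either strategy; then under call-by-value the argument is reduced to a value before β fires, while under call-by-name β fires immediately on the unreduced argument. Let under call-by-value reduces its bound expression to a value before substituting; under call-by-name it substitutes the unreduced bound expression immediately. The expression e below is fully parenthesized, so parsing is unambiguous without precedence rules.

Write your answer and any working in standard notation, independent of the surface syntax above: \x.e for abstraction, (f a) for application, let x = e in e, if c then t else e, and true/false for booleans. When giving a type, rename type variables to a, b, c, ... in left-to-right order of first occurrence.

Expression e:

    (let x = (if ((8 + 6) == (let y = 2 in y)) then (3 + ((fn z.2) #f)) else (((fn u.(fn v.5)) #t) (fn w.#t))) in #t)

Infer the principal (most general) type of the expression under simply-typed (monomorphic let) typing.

Derivation:
  unify Int ~ Int
  unify Int ~ Int
  unify Int ~ Int
let y : Int
y : Int
  unify Int ~ Int
  unify Bool ~ Bool
  unify Int ~ Int
\z._ : a -> Int
  unify a -> Int ~ Bool -> b
  unify a ~ Bool
  unify Int ~ b
_ _ : Int
  unify Int ~ Int
\v._ : d -> Int
\u._ : c -> d -> Int
  unify c -> d -> Int ~ Bool -> e
  unify c ~ Bool
  unify d -> Int ~ e
_ _ : d -> Int
\w._ : f -> Bool
  unify d -> Int ~ (f -> Bool) -> g
  unify d ~ f -> Bool
  unify Int ~ g
_ _ : Int
  unify Int ~ Int
let x : Int

Answer: Bool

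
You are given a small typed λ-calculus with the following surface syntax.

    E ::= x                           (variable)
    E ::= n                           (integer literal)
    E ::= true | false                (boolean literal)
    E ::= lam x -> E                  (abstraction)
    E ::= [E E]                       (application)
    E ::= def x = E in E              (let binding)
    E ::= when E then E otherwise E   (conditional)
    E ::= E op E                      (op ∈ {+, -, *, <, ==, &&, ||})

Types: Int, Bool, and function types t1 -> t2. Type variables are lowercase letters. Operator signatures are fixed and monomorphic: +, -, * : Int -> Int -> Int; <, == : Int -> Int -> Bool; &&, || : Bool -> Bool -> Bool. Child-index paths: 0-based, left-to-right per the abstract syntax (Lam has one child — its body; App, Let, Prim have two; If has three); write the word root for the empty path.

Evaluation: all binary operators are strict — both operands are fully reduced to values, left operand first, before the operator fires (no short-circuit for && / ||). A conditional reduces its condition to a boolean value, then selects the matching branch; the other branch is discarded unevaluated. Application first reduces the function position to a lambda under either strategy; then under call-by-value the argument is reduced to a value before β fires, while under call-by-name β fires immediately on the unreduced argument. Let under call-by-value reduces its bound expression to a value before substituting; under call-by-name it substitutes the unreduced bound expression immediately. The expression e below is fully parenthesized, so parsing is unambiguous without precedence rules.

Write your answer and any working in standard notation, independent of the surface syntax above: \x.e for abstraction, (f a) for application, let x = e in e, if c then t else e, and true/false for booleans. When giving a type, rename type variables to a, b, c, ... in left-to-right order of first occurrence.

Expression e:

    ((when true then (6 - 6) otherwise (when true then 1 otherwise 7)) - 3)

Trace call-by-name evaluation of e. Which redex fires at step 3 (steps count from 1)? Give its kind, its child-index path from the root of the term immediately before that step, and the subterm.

Derivation:
step 0: ((if true then (6 - 6) else (if true then 1 else 7)) - 3)
step 1: [if@0] ((6 - 6) - 3)
step 2: [delta@0] (0 - 3)
step 3: [delta@root] -3

Answer: delta at root : (0 - 3)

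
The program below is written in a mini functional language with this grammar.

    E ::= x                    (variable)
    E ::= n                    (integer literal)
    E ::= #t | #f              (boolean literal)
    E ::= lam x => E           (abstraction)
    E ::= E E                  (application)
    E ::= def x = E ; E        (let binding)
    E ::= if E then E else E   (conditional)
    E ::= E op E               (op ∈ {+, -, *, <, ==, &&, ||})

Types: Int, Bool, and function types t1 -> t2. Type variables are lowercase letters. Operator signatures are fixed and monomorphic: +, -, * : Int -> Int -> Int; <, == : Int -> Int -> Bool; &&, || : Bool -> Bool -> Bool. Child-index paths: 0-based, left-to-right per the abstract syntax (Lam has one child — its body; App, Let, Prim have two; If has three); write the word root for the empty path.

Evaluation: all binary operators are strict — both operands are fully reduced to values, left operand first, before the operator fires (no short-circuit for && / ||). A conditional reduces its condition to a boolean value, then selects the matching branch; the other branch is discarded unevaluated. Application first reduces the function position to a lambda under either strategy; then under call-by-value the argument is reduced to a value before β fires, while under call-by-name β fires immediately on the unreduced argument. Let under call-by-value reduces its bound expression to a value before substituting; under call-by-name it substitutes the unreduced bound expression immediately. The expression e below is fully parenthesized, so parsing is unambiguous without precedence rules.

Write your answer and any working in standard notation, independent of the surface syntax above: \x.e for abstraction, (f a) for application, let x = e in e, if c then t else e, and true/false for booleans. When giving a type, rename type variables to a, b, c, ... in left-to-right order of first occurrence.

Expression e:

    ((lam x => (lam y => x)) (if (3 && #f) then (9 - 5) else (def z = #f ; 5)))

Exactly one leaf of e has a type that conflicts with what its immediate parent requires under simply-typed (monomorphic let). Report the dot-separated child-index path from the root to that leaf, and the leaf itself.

Trace:
x : a
\y._ : b -> a
\x._ : a -> b -> a
  unify Int ~ Bool
  FAIL: mismatch Int ~ Bool

Answer: 1.0.0 : 3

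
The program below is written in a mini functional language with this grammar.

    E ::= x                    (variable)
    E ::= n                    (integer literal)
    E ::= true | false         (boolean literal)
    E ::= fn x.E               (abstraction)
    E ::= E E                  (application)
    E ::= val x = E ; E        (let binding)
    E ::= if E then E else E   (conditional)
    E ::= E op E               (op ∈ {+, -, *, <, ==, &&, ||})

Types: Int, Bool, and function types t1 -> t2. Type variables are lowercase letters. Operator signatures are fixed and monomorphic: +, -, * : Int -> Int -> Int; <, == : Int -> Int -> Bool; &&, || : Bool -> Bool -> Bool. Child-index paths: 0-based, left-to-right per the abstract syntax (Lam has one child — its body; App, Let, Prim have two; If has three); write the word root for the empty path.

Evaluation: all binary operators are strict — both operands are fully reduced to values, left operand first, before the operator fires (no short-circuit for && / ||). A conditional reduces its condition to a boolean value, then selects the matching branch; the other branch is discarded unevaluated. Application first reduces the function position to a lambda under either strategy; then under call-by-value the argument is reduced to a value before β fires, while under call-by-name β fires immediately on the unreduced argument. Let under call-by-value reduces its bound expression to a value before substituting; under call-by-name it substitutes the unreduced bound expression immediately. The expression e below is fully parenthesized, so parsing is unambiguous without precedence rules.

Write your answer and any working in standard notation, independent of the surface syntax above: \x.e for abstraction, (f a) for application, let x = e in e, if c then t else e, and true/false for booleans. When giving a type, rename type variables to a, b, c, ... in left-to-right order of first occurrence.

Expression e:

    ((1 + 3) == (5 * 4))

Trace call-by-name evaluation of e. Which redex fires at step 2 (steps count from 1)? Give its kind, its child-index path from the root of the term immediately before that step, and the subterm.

Trace:
step 0: ((1 + 3) == (5 * 4))
step 1: [delta@0] (4 == (5 * 4))
step 2: [delta@1] (4 == 20)

Answer: delta at 1 : (5 * 4)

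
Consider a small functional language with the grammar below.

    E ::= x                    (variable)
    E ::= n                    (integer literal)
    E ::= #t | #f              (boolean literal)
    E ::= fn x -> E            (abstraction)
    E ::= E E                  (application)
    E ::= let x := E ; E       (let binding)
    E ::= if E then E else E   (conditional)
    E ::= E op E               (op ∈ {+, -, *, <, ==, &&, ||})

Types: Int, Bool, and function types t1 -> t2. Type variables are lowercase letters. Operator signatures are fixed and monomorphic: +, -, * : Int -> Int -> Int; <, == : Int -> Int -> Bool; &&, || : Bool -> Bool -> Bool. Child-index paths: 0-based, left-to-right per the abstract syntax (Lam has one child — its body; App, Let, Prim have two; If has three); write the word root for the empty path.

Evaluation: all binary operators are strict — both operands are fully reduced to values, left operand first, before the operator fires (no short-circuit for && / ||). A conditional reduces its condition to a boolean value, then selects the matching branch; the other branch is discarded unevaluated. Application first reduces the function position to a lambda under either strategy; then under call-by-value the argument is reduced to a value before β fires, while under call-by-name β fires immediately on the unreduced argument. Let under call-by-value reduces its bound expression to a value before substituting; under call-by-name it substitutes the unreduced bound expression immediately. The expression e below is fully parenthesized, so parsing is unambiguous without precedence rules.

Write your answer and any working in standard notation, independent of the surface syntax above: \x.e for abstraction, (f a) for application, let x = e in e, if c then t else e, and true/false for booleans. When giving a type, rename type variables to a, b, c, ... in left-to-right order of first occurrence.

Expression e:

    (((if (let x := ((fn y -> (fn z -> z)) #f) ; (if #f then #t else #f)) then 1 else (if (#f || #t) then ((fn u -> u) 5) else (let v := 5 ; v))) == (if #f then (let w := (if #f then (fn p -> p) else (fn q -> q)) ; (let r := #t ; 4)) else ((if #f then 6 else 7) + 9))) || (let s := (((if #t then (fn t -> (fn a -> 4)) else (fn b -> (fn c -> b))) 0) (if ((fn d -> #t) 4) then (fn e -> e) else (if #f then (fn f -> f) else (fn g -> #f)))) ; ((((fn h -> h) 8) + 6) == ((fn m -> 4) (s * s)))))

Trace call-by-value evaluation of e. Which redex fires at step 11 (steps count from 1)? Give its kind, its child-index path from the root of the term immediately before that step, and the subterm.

Working:
step 0: (((if (let x = ((\y.(\z.z)) false) in (if false then true else false)) then 1 else (if (false || true) then ((\u.u) 5) else (let v = 5 in v))) == (if false then (let w = (if false then (\p.p) else (\q.q)) in (let r = true in 4)) else ((if false then 6 else 7) + 9))) || (let s = (((if true then (\t.(\a.4)) else (\b.(\c.b))) 0) (if ((\d.true) 4) then (\e.e) else (if false then (\f.f) else (\g.false)))) in ((((\h.h) 8) + 6) == ((\m.4) (s * s)))))
step 1: [beta@0.0.0.0] (((if (let x = (\z.z) in (if false then true else false)) then 1 else (if (false || true) then ((\u.u) 5) else (let v = 5 in v))) == (if false then (let w = (if false then (\p.p) else (\q.q)) in (let r = true in 4)) else ((if false then 6 else 7) + 9))) || (let s = (((if true then (\t.(\a.4)) else (\b.(\c.b))) 0) (if ((\d.true) 4) then (\e.e) else (if false then (\f.f) else (\g.false)))) in ((((\h.h) 8) + 6) == ((\m.4) (s * s)))))
step 2: [let@0.0.0] (((if (if false then true else false) then 1 else (if (false || true) then ((\u.u) 5) else (let v = 5 in v))) == (if false then (let w = (if false then (\p.p) else (\q.q)) in (let r = true in 4)) else ((if false then 6 else 7) + 9))) || (let s = (((if true then (\t.(\a.4)) else (\b.(\c.b))) 0) (if ((\d.true) 4) then (\e.e) else (if false then (\f.f) else (\g.false)))) in ((((\h.h) 8) + 6) == ((\m.4) (s * s)))))
step 3: [if@0.0.0] (((if false then 1 else (if (false || true) then ((\u.u) 5) else (let v = 5 in v))) == (if false then (let w = (if false then (\p.p) else (\q.q)) in (let r = true in 4)) else ((if false then 6 else 7) + 9))) || (let s = (((if true then (\t.(\a.4)) else (\b.(\c.b))) 0) (if ((\d.true) 4) then (\e.e) else (if false then (\f.f) else (\g.false)))) in ((((\h.h) 8) + 6) == ((\m.4) (s * s)))))
step 4: [if@0.0] (((if (false || true) then ((\u.u) 5) else (let v = 5 in v)) == (if false then (let w = (if false then (\p.p) else (\q.q)) in (let r = true in 4)) else ((if false then 6 else 7) + 9))) || (let s = (((if true then (\t.(\a.4)) else (\b.(\c.b))) 0) (if ((\d.true) 4) then (\e.e) else (if false then (\f.f) else (\g.false)))) in ((((\h.h) 8) + 6) == ((\m.4) (s * s)))))
step 5: [delta@0.0.0] (((if true then ((\u.u) 5) else (let v = 5 in v)) == (if false then (let w = (if false then (\p.p) else (\q.q)) in (let r = true in 4)) else ((if false then 6 else 7) + 9))) || (let s = (((if true then (\t.(\a.4)) else (\b.(\c.b))) 0) (if ((\d.true) 4) then (\e.e) else (if false then (\f.f) else (\g.false)))) in ((((\h.h) 8) + 6) == ((\m.4) (s * s)))))
step 6: [if@0.0] ((((\u.u) 5) == (if false then (let w = (if false then (\p.p) else (\q.q)) in (let r = true in 4)) else ((if false then 6 else 7) + 9))) || (let s = (((if true then (\t.(\a.4)) else (\b.(\c.b))) 0) (if ((\d.true) 4) then (\e.e) else (if false then (\f.f) else (\g.false)))) in ((((\h.h) 8) + 6) == ((\m.4) (s * s)))))
step 7: [beta@0.0] ((5 == (if false then (let w = (if false then (\p.p) else (\q.q)) in (let r = true in 4)) else ((if false then 6 else 7) + 9))) || (let s = (((if true then (\t.(\a.4)) else (\b.(\c.b))) 0) (if ((\d.true) 4) then (\e.e) else (if false then (\f.f) else (\g.false)))) in ((((\h.h) 8) + 6) == ((\m.4) (s * s)))))
step 8: [if@0.1] ((5 == ((if false then 6 else 7) + 9)) || (let s = (((if true then (\t.(\a.4)) else (\b.(\c.b))) 0) (if ((\d.true) 4) then (\e.e) else (if false then (\f.f) else (\g.false)))) in ((((\h.h) 8) + 6) == ((\m.4) (s * s)))))
step 9: [if@0.1.0] ((5 == (7 + 9)) || (let s = (((if true then (\t.(\a.4)) else (\b.(\c.b))) 0) (if ((\d.true) 4) then (\e.e) else (if false then (\f.f) else (\g.false)))) in ((((\h.h) 8) + 6) == ((\m.4) (s * s)))))
step 10: [delta@0.1] ((5 == 16) || (let s = (((if true then (\t.(\a.4)) else (\b.(\c.b))) 0) (if ((\d.true) 4) then (\e.e) else (if false then (\f.f) else (\g.false)))) in ((((\h.h) 8) + 6) == ((\m.4) (s * s)))))
step 11: [delta@0] (false || (let s = (((if true then (\t.(\a.4)) else (\b.(\c.b))) 0) (if ((\d.true) 4) then (\e.e) else (if false then (\f.f) else (\g.false)))) in ((((\h.h) 8) + 6) == ((\m.4) (s * s)))))

Answer: delta at 0 : (5 == 16)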